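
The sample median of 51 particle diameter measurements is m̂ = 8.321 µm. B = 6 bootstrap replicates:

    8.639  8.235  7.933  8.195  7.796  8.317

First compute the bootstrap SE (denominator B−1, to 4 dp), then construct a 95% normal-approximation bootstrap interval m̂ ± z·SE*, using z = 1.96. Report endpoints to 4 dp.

(7.7389, 8.9031)

Mean of replicates = 8.1858; sum of squared deviations = 0.4410; SE* = √(0.4410/5) = 0.2970
Margin = 1.96 × 0.2970 = 0.58212
Interval: 8.321 ± 0.58212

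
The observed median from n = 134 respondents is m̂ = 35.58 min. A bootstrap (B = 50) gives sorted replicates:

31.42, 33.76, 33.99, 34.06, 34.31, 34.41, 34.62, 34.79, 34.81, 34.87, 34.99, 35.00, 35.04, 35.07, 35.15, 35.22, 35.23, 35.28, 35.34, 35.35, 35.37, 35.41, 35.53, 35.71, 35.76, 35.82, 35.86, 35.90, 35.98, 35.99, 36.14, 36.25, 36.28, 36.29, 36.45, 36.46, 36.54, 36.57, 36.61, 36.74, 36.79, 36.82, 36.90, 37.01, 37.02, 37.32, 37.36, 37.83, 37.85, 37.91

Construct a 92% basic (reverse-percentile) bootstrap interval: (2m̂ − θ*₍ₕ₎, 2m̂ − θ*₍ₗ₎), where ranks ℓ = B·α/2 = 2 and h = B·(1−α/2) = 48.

Percentile endpoints at ranks 2 and 48: θ*₍2₎ = 33.76, θ*₍48₎ = 37.83.
Basic interval reflects these around m̂:
  lower = 2 × 35.58 − 37.83 = 33.33
  upper = 2 × 35.58 − 33.76 = 37.40

(33.33, 37.40)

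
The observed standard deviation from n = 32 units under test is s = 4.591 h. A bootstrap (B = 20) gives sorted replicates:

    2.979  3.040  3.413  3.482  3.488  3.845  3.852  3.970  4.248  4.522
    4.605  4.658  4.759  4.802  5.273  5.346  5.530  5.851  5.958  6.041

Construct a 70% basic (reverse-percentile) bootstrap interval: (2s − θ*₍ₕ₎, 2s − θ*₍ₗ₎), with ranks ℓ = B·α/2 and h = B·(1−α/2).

(3.652, 5.769)

Percentile endpoints at ranks 3 and 17: θ*₍3₎ = 3.413, θ*₍17₎ = 5.530.
Basic interval reflects these around s:
  lower = 2 × 4.591 − 5.530 = 3.652
  upper = 2 × 4.591 − 3.413 = 5.769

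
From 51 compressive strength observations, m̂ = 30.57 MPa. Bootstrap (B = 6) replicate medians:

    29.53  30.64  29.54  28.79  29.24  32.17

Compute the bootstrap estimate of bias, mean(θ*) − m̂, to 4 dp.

mean(θ*) = (29.53 + 30.64 + 29.54 + 28.79 + 29.24 + 32.17) / 6 = 29.98500
bias = 29.98500 − 30.57

bias = −0.5850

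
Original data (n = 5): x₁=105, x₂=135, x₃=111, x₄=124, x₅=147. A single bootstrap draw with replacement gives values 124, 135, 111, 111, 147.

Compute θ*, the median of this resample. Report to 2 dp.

Sorted: 111, 111, 124, 135, 147
Median = middle value = 124.00

θ* = 124.00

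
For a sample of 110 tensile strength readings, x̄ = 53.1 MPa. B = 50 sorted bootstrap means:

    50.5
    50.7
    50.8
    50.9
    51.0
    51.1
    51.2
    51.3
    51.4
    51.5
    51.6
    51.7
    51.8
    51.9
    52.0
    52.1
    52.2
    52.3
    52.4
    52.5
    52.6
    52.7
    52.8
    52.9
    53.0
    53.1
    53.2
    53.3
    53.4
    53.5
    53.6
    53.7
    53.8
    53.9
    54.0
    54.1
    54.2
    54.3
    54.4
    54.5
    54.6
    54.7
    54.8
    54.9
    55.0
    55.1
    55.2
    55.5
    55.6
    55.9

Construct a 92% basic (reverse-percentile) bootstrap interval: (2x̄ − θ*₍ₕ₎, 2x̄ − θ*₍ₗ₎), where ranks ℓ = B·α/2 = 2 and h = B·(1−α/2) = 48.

Percentile endpoints at ranks 2 and 48: θ*₍2₎ = 50.7, θ*₍48₎ = 55.5.
Basic interval reflects these around x̄:
  lower = 2 × 53.1 − 55.5 = 50.7
  upper = 2 × 53.1 − 50.7 = 55.5

(50.7, 55.5)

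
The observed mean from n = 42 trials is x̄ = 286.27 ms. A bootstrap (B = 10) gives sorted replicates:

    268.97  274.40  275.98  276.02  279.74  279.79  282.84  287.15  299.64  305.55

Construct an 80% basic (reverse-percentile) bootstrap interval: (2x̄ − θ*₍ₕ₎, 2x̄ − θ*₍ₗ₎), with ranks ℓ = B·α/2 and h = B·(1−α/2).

Percentile endpoints at ranks 1 and 9: θ*₍1₎ = 268.97, θ*₍9₎ = 299.64.
Basic interval reflects these around x̄:
  lower = 2 × 286.27 − 299.64 = 272.90
  upper = 2 × 286.27 − 268.97 = 303.57

(272.90, 303.57)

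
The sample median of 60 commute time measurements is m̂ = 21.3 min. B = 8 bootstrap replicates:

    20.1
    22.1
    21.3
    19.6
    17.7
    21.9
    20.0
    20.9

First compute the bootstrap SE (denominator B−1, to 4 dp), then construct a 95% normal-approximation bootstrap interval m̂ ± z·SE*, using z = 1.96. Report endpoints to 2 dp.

Mean of replicates = 20.4500; sum of squared deviations = 14.3600; SE* = √(14.3600/7) = 1.4323
Margin = 1.96 × 1.4323 = 2.807
Interval: 21.3 ± 2.807

(18.49, 24.11)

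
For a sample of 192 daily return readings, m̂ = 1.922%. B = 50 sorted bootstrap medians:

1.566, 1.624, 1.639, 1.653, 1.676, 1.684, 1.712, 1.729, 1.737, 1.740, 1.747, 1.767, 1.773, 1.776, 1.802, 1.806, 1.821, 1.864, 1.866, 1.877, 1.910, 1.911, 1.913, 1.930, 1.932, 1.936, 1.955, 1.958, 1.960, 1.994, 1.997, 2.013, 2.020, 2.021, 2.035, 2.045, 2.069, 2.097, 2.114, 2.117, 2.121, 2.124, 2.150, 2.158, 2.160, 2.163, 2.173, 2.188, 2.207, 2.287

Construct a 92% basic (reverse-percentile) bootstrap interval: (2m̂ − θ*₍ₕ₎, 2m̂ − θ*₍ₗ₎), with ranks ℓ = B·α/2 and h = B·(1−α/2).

(1.656, 2.220)

Percentile endpoints at ranks 2 and 48: θ*₍2₎ = 1.624, θ*₍48₎ = 2.188.
Basic interval reflects these around m̂:
  lower = 2 × 1.922 − 2.188 = 1.656
  upper = 2 × 1.922 − 1.624 = 2.220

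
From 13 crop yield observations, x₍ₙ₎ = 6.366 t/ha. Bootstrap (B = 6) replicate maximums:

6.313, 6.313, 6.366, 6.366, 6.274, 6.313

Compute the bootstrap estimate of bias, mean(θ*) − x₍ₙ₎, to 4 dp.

mean(θ*) = (6.313 + 6.313 + 6.366 + 6.366 + 6.274 + 6.313) / 6 = 6.32417
bias = 6.32417 − 6.366

bias = −0.0418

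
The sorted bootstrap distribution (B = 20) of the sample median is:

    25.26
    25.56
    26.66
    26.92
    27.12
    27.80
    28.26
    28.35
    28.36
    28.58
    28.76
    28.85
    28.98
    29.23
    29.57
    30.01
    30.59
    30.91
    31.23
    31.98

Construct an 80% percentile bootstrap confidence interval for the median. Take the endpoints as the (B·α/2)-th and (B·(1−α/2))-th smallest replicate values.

(25.56, 30.91)

α = 0.20; lower rank = 20 × 0.100 = 2; upper rank = 20 × 0.900 = 18.
The 2nd smallest replicate is 25.56; the 18th is 30.91.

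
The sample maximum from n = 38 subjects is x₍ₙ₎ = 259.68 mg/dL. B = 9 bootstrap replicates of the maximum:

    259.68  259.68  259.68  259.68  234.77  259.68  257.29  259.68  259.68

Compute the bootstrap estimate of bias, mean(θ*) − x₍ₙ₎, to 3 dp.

bias = −3.033

mean(θ*) = (259.68 + 259.68 + 259.68 + 259.68 + 234.77 + 259.68 + 257.29 + 259.68 + 259.68) / 9 = 256.6467
bias = 256.6467 − 259.68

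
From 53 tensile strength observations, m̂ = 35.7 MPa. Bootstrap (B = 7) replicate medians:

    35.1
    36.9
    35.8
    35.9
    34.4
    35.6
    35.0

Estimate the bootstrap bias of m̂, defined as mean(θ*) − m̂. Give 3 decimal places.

bias = −0.171

mean(θ*) = (35.1 + 36.9 + 35.8 + 35.9 + 34.4 + 35.6 + 35.0) / 7 = 35.5286
bias = 35.5286 − 35.7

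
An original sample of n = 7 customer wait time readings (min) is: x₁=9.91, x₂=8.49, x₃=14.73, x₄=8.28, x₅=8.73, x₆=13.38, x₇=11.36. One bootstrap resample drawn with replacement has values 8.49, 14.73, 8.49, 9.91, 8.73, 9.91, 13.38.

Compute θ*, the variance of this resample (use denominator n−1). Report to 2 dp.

Mean = 10.5200; sum of squared deviations = 38.0938
s² = 38.0938 / 6 = 6.3490

θ* = 6.35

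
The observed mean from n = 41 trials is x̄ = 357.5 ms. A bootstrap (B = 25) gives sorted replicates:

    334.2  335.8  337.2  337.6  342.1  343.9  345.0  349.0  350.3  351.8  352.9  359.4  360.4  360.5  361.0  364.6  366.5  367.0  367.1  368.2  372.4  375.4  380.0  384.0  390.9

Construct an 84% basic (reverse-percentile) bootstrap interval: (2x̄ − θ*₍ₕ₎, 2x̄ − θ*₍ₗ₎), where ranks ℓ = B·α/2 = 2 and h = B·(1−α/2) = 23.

Percentile endpoints at ranks 2 and 23: θ*₍2₎ = 335.8, θ*₍23₎ = 380.0.
Basic interval reflects these around x̄:
  lower = 2 × 357.5 − 380.0 = 335.0
  upper = 2 × 357.5 − 335.8 = 379.2

(335.0, 379.2)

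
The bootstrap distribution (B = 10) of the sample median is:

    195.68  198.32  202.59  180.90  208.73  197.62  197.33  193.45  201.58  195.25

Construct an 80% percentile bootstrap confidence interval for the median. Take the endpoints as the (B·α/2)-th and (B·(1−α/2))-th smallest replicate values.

Sorted replicates: 180.90, 193.45, 195.25, 195.68, 197.33, 197.62, 198.32, 201.58, 202.59, 208.73
α = 0.20; lower rank = 10 × 0.100 = 1; upper rank = 10 × 0.900 = 9.
The 1st smallest replicate is 180.90; the 9th is 202.59.

(180.90, 202.59)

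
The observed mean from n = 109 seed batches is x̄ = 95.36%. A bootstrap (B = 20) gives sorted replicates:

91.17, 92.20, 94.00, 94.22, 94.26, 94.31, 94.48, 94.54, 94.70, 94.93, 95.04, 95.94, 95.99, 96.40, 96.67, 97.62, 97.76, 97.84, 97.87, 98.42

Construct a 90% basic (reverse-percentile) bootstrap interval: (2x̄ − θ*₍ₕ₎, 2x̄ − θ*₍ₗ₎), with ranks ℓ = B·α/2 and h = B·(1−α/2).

Percentile endpoints at ranks 1 and 19: θ*₍1₎ = 91.17, θ*₍19₎ = 97.87.
Basic interval reflects these around x̄:
  lower = 2 × 95.36 − 97.87 = 92.85
  upper = 2 × 95.36 − 91.17 = 99.55

(92.85, 99.55)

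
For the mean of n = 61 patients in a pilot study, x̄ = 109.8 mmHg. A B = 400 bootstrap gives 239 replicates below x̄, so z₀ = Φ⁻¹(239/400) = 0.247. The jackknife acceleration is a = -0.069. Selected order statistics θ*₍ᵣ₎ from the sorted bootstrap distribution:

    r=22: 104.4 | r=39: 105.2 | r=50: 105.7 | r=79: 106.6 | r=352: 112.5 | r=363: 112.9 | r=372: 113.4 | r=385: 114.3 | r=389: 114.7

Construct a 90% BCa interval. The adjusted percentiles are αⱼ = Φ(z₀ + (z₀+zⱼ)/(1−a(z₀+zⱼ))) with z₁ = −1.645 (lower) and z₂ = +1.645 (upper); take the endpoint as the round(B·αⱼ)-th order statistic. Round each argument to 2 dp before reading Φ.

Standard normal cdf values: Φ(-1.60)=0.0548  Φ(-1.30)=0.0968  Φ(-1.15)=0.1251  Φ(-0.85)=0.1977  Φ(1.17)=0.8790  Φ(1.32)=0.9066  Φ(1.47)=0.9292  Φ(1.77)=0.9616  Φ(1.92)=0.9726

(105.2, 114.7)

Lower: z₀ + z₁ = 0.247 + (-1.645) = -1.398; 1 − a(z₀+z₁) = 1 − (-0.069)(-1.398) = 0.9035; argument = 0.247 + (-1.398)/0.9035 = -1.3003 → -1.30.
α₁ = Φ(-1.30) = 0.0968; rank = round(400 × 0.0968) = 39; θ*₍39₎ = 105.2.
Upper: z₀ + z₂ = 1.892; 1 − a(z₀+z₂) = 1.1305; argument = 1.9205 → 1.92; α₂ = 0.9726; rank = 389; θ*₍389₎ = 114.7.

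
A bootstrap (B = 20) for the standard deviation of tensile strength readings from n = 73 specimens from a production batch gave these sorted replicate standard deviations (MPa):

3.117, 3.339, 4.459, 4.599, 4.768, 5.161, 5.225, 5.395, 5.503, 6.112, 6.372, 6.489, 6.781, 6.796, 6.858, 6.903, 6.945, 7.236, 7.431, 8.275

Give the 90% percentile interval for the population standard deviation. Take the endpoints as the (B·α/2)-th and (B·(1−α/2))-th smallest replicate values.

α = 0.10; lower rank = 20 × 0.050 = 1; upper rank = 20 × 0.950 = 19.
The 1st smallest replicate is 3.117; the 19th is 7.431.

(3.117, 7.431)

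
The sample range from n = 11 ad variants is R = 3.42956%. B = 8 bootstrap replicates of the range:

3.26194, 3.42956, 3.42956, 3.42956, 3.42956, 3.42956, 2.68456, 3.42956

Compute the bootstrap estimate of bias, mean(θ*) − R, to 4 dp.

mean(θ*) = (3.26194 + 3.42956 + 3.42956 + 3.42956 + 3.42956 + 3.42956 + 2.68456 + 3.42956) / 8 = 3.31548
bias = 3.31548 − 3.42956

bias = −0.1141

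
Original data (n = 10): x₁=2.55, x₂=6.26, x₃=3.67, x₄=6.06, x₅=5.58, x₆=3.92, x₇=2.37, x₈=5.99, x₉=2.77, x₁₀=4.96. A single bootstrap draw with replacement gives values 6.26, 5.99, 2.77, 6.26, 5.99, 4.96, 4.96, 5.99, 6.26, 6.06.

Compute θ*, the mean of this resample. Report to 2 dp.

Mean = (6.26 + 5.99 + 2.77 + 6.26 + 5.99 + 4.96 + 4.96 + 5.99 + 6.26 + 6.06) / 10 = 55.500 / 10 = 5.55

θ* = 5.55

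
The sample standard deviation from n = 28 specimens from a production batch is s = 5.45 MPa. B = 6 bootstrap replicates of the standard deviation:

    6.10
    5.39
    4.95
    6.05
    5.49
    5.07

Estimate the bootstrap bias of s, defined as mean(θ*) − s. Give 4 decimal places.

mean(θ*) = (6.10 + 5.39 + 4.95 + 6.05 + 5.49 + 5.07) / 6 = 5.50833
bias = 5.50833 − 5.45

bias = +0.0583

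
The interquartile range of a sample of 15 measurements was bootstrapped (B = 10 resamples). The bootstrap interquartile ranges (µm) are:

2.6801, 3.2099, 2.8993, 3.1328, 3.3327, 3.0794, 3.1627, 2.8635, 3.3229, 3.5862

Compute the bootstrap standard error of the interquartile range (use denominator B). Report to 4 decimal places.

Bootstrap SE is the standard deviation of the 10 replicate interquartile ranges.
Mean of replicates: (2.6801 + 3.2099 + 2.8993 + 3.1328 + 3.3327 + 3.0794 + 3.1627 + 2.8635 + 3.3229 + 3.5862) / 10 = 31.26950 / 10 = 3.12695
Sum of squared deviations: (−0.44685)² + (+0.08295)² + (−0.22765)² + (+0.00585)² + (+0.20575)² + (−0.04755)² + (+0.03575)² + (−0.26345)² + (+0.19595)² + (+0.45925)² = 0.62300
Variance = 0.62300 / 10 = 0.06230
SE* = √0.06230

SE* = 0.2496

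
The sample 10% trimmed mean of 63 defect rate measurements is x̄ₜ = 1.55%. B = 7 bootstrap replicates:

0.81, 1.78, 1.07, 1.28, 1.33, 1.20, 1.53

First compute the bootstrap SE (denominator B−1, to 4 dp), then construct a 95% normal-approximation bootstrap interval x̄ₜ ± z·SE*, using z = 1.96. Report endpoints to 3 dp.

Mean of replicates = 1.2857; sum of squared deviations = 0.5862; SE* = √(0.5862/6) = 0.3126
Margin = 1.96 × 0.3126 = 0.6127
Interval: 1.55 ± 0.6127

(0.937, 2.163)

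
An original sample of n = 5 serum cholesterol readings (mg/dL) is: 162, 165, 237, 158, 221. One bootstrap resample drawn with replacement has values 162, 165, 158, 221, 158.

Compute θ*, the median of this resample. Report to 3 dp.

Sorted: 158, 158, 162, 165, 221
Median = middle value = 162.000

θ* = 162.000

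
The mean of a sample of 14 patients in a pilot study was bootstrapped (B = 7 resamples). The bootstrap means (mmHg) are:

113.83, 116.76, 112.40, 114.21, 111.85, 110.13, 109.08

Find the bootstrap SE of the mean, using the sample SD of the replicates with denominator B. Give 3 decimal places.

SE* = 2.405

Bootstrap SE is the standard deviation of the 7 replicate means.
Mean of replicates: (113.83 + 116.76 + 112.40 + 114.21 + 111.85 + 110.13 + 109.08) / 7 = 788.2600 / 7 = 112.6086
Sum of squared deviations: (+1.2214)² + (+4.1514)² + (−0.2086)² + (+1.6014)² + (−0.7586)² + (−2.4786)² + (−3.5286)² = 40.5039
Variance = 40.5039 / 7 = 5.7863
SE* = √5.7863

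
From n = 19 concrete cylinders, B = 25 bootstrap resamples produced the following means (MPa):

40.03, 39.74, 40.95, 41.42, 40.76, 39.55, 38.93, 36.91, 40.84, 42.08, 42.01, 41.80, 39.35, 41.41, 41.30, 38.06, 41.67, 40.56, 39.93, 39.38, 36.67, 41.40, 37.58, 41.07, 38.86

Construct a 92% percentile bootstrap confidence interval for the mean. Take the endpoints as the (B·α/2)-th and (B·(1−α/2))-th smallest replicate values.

Sorted replicates: 36.67, 36.91, 37.58, 38.06, 38.86, 38.93, 39.35, 39.38, 39.55, 39.74, 39.93, 40.03, 40.56, 40.76, 40.84, 40.95, 41.07, 41.30, 41.40, 41.41, 41.42, 41.67, 41.80, 42.01, 42.08
α = 0.08; lower rank = 25 × 0.040 = 1; upper rank = 25 × 0.960 = 24.
The 1st smallest replicate is 36.67; the 24th is 42.01.

(36.67, 42.01)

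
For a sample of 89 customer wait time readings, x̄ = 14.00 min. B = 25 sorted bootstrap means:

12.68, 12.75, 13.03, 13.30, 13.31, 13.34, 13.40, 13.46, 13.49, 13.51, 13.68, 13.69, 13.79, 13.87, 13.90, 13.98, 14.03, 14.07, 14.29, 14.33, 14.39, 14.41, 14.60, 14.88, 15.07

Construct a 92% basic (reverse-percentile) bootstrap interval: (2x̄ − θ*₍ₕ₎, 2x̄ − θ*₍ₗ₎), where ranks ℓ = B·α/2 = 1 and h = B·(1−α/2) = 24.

Percentile endpoints at ranks 1 and 24: θ*₍1₎ = 12.68, θ*₍24₎ = 14.88.
Basic interval reflects these around x̄:
  lower = 2 × 14.00 − 14.88 = 13.12
  upper = 2 × 14.00 − 12.68 = 15.32

(13.12, 15.32)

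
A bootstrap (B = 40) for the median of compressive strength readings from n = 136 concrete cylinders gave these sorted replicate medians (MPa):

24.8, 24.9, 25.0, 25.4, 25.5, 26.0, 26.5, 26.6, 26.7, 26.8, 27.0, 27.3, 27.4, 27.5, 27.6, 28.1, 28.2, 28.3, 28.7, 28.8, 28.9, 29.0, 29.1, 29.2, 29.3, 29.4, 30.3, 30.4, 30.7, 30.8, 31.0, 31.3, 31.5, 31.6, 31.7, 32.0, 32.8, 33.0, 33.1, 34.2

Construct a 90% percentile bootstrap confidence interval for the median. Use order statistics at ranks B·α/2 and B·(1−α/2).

(24.9, 33.0)

α = 0.10; lower rank = 40 × 0.050 = 2; upper rank = 40 × 0.950 = 38.
The 2nd smallest replicate is 24.9; the 38th is 33.0.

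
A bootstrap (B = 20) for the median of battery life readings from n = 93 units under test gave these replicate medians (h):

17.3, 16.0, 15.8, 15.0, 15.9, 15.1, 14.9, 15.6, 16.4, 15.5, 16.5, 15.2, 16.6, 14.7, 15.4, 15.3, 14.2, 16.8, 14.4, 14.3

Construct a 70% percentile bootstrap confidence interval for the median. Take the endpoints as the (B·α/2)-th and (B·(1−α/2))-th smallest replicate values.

(14.4, 16.5)

Sorted replicates: 14.2, 14.3, 14.4, 14.7, 14.9, 15.0, 15.1, 15.2, 15.3, 15.4, 15.5, 15.6, 15.8, 15.9, 16.0, 16.4, 16.5, 16.6, 16.8, 17.3
α = 0.30; lower rank = 20 × 0.150 = 3; upper rank = 20 × 0.850 = 17.
The 3rd smallest replicate is 14.4; the 17th is 16.5.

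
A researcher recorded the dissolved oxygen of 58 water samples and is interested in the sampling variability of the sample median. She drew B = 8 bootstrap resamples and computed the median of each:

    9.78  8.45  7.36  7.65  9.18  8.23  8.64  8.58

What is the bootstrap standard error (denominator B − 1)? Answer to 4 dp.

Bootstrap SE is the standard deviation of the 8 replicate medians.
Mean of replicates: (9.78 + 8.45 + 7.36 + 7.65 + 9.18 + 8.23 + 8.64 + 8.58) / 8 = 67.87000 / 8 = 8.48375
Sum of squared deviations: (+1.29625)² + (−0.03375)² + (−1.12375)² + (−0.83375)² + (+0.69625)² + (−0.25375)² + (+0.15625)² + (+0.09625)² = 4.22219
Variance = 4.22219 / 7 = 0.60317
SE* = √0.60317

SE* = 0.7766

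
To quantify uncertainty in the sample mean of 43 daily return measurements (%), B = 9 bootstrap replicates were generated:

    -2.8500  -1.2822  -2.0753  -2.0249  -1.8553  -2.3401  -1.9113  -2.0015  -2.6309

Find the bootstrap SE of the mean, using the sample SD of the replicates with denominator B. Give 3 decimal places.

SE* = 0.432

Bootstrap SE is the standard deviation of the 9 replicate means.
Mean of replicates: ((-2.8500) + (-1.2822) + (-2.0753) + (-2.0249) + (-1.8553) + (-2.3401) + (-1.9113) + (-2.0015) + (-2.6309)) / 9 = -18.97150 / 9 = -2.10794
Sum of squared deviations: (−0.74206)² + (+0.82574)² + (+0.03264)² + (+0.08304)² + (+0.25264)² + (−0.23216)² + (+0.19664)² + (+0.10644)² + (−0.52296)² = 1.68167
Variance = 1.68167 / 9 = 0.18685
SE* = √0.18685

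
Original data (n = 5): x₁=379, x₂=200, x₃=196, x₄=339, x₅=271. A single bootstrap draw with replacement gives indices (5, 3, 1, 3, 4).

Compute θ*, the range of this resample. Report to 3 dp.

θ* = 183.000

Resample values: 271, 196, 379, 196, 339.
Range = 379 − 196 = 183.000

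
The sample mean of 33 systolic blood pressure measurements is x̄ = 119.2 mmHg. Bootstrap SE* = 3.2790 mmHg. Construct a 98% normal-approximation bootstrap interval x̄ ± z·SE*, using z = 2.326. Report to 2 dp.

(111.57, 126.83)

Margin = 2.326 × 3.2790 = 7.627
Interval: 119.2 ± 7.627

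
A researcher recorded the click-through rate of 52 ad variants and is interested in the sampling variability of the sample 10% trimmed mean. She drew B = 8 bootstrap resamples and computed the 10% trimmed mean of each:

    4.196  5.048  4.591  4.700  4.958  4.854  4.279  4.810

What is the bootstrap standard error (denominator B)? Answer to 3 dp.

Bootstrap SE is the standard deviation of the 8 replicate 10% trimmed means.
Mean of replicates: (4.196 + 5.048 + 4.591 + 4.700 + 4.958 + 4.854 + 4.279 + 4.810) / 8 = 37.4360 / 8 = 4.6795
Sum of squared deviations: (−0.4835)² + (+0.3685)² + (−0.0885)² + (+0.0205)² + (+0.2785)² + (+0.1745)² + (−0.4005)² + (+0.1305)² = 0.6633
Variance = 0.6633 / 8 = 0.0829
SE* = √0.0829

SE* = 0.288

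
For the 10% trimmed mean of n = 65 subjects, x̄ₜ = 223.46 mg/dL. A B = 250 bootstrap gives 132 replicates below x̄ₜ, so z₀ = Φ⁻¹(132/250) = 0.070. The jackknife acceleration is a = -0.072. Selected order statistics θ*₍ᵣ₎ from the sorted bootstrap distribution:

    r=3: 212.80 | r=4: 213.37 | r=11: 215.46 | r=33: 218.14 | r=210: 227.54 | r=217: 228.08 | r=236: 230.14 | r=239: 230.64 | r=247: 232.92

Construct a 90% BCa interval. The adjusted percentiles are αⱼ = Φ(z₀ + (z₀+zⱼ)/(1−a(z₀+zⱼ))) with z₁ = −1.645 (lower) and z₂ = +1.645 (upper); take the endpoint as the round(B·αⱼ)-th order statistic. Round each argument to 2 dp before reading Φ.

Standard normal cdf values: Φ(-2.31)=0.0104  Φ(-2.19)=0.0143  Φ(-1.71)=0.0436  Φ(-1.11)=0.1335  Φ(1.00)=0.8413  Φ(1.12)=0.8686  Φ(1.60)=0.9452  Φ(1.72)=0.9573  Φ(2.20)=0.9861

(215.46, 230.14)

Lower: z₀ + z₁ = 0.070 + (-1.645) = -1.575; 1 − a(z₀+z₁) = 1 − (-0.072)(-1.575) = 0.8866; argument = 0.070 + (-1.575)/0.8866 = -1.7064 → -1.71.
α₁ = Φ(-1.71) = 0.0436; rank = round(250 × 0.0436) = 11; θ*₍11₎ = 215.46.
Upper: z₀ + z₂ = 1.715; 1 − a(z₀+z₂) = 1.1235; argument = 1.5965 → 1.60; α₂ = 0.9452; rank = 236; θ*₍236₎ = 230.14.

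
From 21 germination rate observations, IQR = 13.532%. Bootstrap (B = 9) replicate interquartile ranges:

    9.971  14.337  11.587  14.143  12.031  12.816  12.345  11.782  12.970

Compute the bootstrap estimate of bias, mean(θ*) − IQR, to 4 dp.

mean(θ*) = (9.971 + 14.337 + 11.587 + 14.143 + 12.031 + 12.816 + 12.345 + 11.782 + 12.970) / 9 = 12.44244
bias = 12.44244 − 13.532

bias = −1.0896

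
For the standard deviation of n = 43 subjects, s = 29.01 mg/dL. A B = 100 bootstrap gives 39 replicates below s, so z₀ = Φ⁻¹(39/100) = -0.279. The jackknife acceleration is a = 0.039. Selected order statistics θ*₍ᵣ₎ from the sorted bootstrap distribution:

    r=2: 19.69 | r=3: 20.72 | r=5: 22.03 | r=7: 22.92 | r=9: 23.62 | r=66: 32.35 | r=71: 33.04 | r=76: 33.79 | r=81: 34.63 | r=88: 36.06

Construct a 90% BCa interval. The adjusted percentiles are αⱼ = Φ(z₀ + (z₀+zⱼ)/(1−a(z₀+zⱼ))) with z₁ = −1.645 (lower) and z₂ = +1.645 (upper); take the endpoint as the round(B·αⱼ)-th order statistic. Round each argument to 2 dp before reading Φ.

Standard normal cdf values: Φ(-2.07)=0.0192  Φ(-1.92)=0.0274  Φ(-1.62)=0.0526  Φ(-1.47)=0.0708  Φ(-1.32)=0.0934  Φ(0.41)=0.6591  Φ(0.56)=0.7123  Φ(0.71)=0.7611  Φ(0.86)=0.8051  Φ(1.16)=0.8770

Lower: z₀ + z₁ = -0.279 + (-1.645) = -1.924; 1 − a(z₀+z₁) = 1 − (0.039)(-1.924) = 1.0750; argument = -0.279 + (-1.924)/1.0750 = -2.0687 → -2.07.
α₁ = Φ(-2.07) = 0.0192; rank = round(100 × 0.0192) = 2; θ*₍2₎ = 19.69.
Upper: z₀ + z₂ = 1.366; 1 − a(z₀+z₂) = 0.9467; argument = 1.1639 → 1.16; α₂ = 0.8770; rank = 88; θ*₍88₎ = 36.06.

(19.69, 36.06)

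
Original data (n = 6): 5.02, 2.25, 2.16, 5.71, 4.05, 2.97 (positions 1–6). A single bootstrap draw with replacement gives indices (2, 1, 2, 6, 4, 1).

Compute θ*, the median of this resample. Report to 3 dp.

Resample values: 2.25, 5.02, 2.25, 2.97, 5.71, 5.02.
Sorted: 2.25, 2.25, 2.97, 5.02, 5.02, 5.71
Median = average of the two middle values = 3.995

θ* = 3.995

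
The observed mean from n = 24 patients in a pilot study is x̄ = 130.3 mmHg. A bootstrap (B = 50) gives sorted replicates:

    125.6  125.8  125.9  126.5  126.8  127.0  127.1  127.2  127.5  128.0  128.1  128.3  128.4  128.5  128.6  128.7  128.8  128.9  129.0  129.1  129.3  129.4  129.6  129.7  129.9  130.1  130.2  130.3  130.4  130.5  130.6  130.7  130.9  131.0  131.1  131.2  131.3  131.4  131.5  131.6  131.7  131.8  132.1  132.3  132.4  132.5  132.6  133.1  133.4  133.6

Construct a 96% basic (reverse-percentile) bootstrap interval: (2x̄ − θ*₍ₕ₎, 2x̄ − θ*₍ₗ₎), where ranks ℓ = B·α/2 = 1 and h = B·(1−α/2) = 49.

(127.2, 135.0)

Percentile endpoints at ranks 1 and 49: θ*₍1₎ = 125.6, θ*₍49₎ = 133.4.
Basic interval reflects these around x̄:
  lower = 2 × 130.3 − 133.4 = 127.2
  upper = 2 × 130.3 − 125.6 = 135.0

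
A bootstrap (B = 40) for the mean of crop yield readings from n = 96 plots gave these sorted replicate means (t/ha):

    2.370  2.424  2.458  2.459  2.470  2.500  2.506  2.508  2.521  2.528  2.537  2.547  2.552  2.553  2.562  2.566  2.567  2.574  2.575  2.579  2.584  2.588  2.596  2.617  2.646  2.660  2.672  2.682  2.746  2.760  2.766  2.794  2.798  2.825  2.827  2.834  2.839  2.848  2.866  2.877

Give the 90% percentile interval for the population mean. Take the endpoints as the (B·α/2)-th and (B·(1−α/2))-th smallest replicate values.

(2.424, 2.848)

α = 0.10; lower rank = 40 × 0.050 = 2; upper rank = 40 × 0.950 = 38.
The 2nd smallest replicate is 2.424; the 38th is 2.848.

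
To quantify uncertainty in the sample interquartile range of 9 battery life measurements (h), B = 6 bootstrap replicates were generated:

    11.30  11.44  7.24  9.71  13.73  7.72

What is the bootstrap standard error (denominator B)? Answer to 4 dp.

Bootstrap SE is the standard deviation of the 6 replicate interquartile ranges.
Mean of replicates: (11.30 + 11.44 + 7.24 + 9.71 + 13.73 + 7.72) / 6 = 61.14000 / 6 = 10.19000
Sum of squared deviations: (+1.11000)² + (+1.25000)² + (−2.95000)² + (−0.48000)² + (+3.54000)² + (−2.47000)² = 30.36000
Variance = 30.36000 / 6 = 5.06000
SE* = √5.06000

SE* = 2.2494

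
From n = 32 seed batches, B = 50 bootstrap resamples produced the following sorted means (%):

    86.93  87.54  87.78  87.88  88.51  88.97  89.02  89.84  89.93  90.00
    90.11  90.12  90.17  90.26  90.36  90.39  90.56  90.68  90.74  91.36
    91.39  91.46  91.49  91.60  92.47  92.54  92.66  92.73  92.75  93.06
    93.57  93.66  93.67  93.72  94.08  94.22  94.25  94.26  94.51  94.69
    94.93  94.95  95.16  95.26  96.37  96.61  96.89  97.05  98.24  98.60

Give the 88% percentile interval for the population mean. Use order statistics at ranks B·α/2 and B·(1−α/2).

α = 0.12; lower rank = 50 × 0.060 = 3; upper rank = 50 × 0.940 = 47.
The 3rd smallest replicate is 87.78; the 47th is 96.89.

(87.78, 96.89)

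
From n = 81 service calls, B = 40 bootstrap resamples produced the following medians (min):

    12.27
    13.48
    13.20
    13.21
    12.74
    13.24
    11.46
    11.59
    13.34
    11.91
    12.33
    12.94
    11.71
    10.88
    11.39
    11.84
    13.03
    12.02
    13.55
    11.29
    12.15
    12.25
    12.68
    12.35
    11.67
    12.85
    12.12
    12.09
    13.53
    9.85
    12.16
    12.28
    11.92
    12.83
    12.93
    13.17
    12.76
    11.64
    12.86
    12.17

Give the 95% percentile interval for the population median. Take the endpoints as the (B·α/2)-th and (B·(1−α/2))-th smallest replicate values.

(9.85, 13.53)

Sorted replicates: 9.85, 10.88, 11.29, 11.39, 11.46, 11.59, 11.64, 11.67, 11.71, 11.84, 11.91, 11.92, 12.02, 12.09, 12.12, 12.15, 12.16, 12.17, 12.25, 12.27, 12.28, 12.33, 12.35, 12.68, 12.74, 12.76, 12.83, 12.85, 12.86, 12.93, 12.94, 13.03, 13.17, 13.20, 13.21, 13.24, 13.34, 13.48, 13.53, 13.55
α = 0.05; lower rank = 40 × 0.025 = 1; upper rank = 40 × 0.975 = 39.
The 1st smallest replicate is 9.85; the 39th is 13.53.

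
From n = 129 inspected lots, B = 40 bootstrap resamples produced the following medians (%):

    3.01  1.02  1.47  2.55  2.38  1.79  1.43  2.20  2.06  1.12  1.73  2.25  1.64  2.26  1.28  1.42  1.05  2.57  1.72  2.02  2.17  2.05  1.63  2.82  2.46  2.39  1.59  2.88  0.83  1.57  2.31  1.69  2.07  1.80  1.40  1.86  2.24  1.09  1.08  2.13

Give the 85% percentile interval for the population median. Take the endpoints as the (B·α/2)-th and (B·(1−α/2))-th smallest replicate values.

(1.05, 2.57)

Sorted replicates: 0.83, 1.02, 1.05, 1.08, 1.09, 1.12, 1.28, 1.40, 1.42, 1.43, 1.47, 1.57, 1.59, 1.63, 1.64, 1.69, 1.72, 1.73, 1.79, 1.80, 1.86, 2.02, 2.05, 2.06, 2.07, 2.13, 2.17, 2.20, 2.24, 2.25, 2.26, 2.31, 2.38, 2.39, 2.46, 2.55, 2.57, 2.82, 2.88, 3.01
α = 0.15; lower rank = 40 × 0.075 = 3; upper rank = 40 × 0.925 = 37.
The 3rd smallest replicate is 1.05; the 37th is 2.57.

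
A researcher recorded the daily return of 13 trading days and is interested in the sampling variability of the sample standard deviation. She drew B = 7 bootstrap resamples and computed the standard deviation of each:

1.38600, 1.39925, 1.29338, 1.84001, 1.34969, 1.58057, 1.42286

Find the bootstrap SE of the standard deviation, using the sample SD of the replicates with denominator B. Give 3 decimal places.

SE* = 0.173

Bootstrap SE is the standard deviation of the 7 replicate standard deviations.
Mean of replicates: (1.38600 + 1.39925 + 1.29338 + 1.84001 + 1.34969 + 1.58057 + 1.42286) / 7 = 10.271760 / 7 = 1.467394
Sum of squared deviations: (−0.081394)² + (−0.068144)² + (−0.174014)² + (+0.372616)² + (−0.117704)² + (+0.113176)² + (−0.044534)² = 0.209038
Variance = 0.209038 / 7 = 0.029863
SE* = √0.029863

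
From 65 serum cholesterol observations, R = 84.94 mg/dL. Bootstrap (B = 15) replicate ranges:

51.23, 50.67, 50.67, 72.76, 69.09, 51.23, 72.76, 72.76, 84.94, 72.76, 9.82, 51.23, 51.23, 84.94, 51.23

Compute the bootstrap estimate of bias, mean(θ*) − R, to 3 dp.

bias = −25.119

mean(θ*) = (51.23 + 50.67 + 50.67 + 72.76 + 69.09 + 51.23 + 72.76 + 72.76 + 84.94 + 72.76 + 9.82 + 51.23 + 51.23 + 84.94 + 51.23) / 15 = 59.8213
bias = 59.8213 − 84.94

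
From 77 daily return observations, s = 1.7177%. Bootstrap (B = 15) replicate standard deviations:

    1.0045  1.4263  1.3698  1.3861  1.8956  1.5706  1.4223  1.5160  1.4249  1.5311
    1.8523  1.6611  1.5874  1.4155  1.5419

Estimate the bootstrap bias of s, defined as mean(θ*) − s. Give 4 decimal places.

bias = −0.2107

mean(θ*) = (1.0045 + 1.4263 + 1.3698 + 1.3861 + 1.8956 + 1.5706 + 1.4223 + 1.5160 + 1.4249 + 1.5311 + 1.8523 + 1.6611 + 1.5874 + 1.4155 + 1.5419) / 15 = 1.50703
bias = 1.50703 − 1.7177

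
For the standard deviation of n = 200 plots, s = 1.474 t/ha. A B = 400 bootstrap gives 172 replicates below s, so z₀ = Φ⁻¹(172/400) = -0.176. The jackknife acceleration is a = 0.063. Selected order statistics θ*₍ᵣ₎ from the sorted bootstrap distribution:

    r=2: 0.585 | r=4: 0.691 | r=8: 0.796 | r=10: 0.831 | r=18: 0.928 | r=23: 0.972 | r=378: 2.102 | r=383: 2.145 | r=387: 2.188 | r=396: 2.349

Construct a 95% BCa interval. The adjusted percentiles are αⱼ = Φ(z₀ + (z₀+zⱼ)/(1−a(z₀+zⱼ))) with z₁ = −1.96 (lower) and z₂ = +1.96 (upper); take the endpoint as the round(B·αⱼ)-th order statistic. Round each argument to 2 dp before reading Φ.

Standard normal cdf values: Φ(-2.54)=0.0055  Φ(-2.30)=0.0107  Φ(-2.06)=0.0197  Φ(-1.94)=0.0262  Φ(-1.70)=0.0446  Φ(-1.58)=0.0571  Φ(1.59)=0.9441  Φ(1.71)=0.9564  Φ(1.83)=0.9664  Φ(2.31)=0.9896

Lower: z₀ + z₁ = -0.176 + (-1.960) = -2.136; 1 − a(z₀+z₁) = 1 − (0.063)(-2.136) = 1.1346; argument = -0.176 + (-2.136)/1.1346 = -2.0587 → -2.06.
α₁ = Φ(-2.06) = 0.0197; rank = round(400 × 0.0197) = 8; θ*₍8₎ = 0.796.
Upper: z₀ + z₂ = 1.784; 1 − a(z₀+z₂) = 0.8876; argument = 1.8339 → 1.83; α₂ = 0.9664; rank = 387; θ*₍387₎ = 2.188.

(0.796, 2.188)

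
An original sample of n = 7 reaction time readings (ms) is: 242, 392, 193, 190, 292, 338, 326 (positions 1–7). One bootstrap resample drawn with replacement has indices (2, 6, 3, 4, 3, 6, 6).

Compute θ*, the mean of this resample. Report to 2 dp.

θ* = 283.14

Resample values: 392, 338, 193, 190, 193, 338, 338.
Mean = (392 + 338 + 193 + 190 + 193 + 338 + 338) / 7 = 1982.0 / 7 = 283.14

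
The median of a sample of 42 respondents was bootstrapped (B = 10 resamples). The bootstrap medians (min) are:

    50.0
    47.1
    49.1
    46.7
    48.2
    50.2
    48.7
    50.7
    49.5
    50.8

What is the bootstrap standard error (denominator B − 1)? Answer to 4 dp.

Bootstrap SE is the standard deviation of the 10 replicate medians.
Mean of replicates: (50.0 + 47.1 + 49.1 + 46.7 + 48.2 + 50.2 + 48.7 + 50.7 + 49.5 + 50.8) / 10 = 491.00000 / 10 = 49.10000
Sum of squared deviations: (+0.90000)² + (−2.00000)² + (+0.00000)² + (−2.40000)² + (−0.90000)² + (+1.10000)² + (−0.40000)² + (+1.60000)² + (+0.40000)² + (+1.70000)² = 18.36000
Variance = 18.36000 / 9 = 2.04000
SE* = √2.04000

SE* = 1.4283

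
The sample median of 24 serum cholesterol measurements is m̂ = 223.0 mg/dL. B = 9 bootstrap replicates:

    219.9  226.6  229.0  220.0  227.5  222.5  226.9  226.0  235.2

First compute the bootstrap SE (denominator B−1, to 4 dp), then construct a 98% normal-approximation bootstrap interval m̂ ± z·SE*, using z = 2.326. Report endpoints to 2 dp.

(211.89, 234.11)

Mean of replicates = 225.9556; sum of squared deviations = 182.5022; SE* = √(182.5022/8) = 4.7763
Margin = 2.326 × 4.7763 = 11.110
Interval: 223.0 ± 11.110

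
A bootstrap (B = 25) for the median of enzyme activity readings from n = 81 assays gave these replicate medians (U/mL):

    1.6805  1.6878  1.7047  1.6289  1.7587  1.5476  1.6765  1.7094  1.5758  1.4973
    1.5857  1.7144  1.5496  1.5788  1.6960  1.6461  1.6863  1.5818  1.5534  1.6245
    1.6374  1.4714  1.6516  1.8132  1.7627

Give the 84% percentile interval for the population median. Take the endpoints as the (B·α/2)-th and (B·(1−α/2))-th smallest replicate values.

Sorted replicates: 1.4714, 1.4973, 1.5476, 1.5496, 1.5534, 1.5758, 1.5788, 1.5818, 1.5857, 1.6245, 1.6289, 1.6374, 1.6461, 1.6516, 1.6765, 1.6805, 1.6863, 1.6878, 1.6960, 1.7047, 1.7094, 1.7144, 1.7587, 1.7627, 1.8132
α = 0.16; lower rank = 25 × 0.080 = 2; upper rank = 25 × 0.920 = 23.
The 2nd smallest replicate is 1.4973; the 23rd is 1.7587.

(1.4973, 1.7587)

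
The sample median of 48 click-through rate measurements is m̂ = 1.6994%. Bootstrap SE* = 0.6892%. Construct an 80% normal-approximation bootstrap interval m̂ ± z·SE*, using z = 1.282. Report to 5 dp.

Margin = 1.282 × 0.6892 = 0.883554
Interval: 1.6994 ± 0.883554

(0.81585, 2.58295)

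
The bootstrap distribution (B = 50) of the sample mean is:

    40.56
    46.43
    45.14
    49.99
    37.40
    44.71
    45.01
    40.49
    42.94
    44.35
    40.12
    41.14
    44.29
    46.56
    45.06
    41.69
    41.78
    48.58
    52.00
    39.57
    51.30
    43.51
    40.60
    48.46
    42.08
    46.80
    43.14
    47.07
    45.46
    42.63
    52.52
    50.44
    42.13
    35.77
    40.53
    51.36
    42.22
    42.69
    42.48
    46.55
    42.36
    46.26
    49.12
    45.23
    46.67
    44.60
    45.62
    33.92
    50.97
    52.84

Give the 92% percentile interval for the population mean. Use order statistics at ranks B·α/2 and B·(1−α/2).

Sorted replicates: 33.92, 35.77, 37.40, 39.57, 40.12, 40.49, 40.53, 40.56, 40.60, 41.14, 41.69, 41.78, 42.08, 42.13, 42.22, 42.36, 42.48, 42.63, 42.69, 42.94, 43.14, 43.51, 44.29, 44.35, 44.60, 44.71, 45.01, 45.06, 45.14, 45.23, 45.46, 45.62, 46.26, 46.43, 46.55, 46.56, 46.67, 46.80, 47.07, 48.46, 48.58, 49.12, 49.99, 50.44, 50.97, 51.30, 51.36, 52.00, 52.52, 52.84
α = 0.08; lower rank = 50 × 0.040 = 2; upper rank = 50 × 0.960 = 48.
The 2nd smallest replicate is 35.77; the 48th is 52.00.

(35.77, 52.00)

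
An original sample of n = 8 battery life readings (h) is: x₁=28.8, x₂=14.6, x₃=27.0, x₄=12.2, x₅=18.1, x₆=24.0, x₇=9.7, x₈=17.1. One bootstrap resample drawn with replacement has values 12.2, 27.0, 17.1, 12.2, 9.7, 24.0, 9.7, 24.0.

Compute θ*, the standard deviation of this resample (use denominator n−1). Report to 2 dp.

Mean = 16.9875; sum of squared deviations = 350.6688
s² = 350.6688 / 7 = 50.0955
s = √50.0955 = 7.08

θ* = 7.08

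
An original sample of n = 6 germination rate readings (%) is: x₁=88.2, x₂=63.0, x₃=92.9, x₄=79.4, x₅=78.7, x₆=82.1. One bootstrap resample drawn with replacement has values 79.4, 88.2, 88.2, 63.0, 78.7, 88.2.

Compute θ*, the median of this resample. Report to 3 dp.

Sorted: 63.0, 78.7, 79.4, 88.2, 88.2, 88.2
Median = average of the two middle values = 83.800

θ* = 83.800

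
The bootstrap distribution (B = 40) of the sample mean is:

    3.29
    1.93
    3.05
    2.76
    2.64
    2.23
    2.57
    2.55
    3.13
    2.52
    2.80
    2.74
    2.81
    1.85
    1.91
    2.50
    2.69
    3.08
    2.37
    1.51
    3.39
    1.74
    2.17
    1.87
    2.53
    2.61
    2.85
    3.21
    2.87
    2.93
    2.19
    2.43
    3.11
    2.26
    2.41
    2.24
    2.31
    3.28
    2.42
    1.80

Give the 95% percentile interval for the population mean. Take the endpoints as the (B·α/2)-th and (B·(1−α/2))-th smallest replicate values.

Sorted replicates: 1.51, 1.74, 1.80, 1.85, 1.87, 1.91, 1.93, 2.17, 2.19, 2.23, 2.24, 2.26, 2.31, 2.37, 2.41, 2.42, 2.43, 2.50, 2.52, 2.53, 2.55, 2.57, 2.61, 2.64, 2.69, 2.74, 2.76, 2.80, 2.81, 2.85, 2.87, 2.93, 3.05, 3.08, 3.11, 3.13, 3.21, 3.28, 3.29, 3.39
α = 0.05; lower rank = 40 × 0.025 = 1; upper rank = 40 × 0.975 = 39.
The 1st smallest replicate is 1.51; the 39th is 3.29.

(1.51, 3.29)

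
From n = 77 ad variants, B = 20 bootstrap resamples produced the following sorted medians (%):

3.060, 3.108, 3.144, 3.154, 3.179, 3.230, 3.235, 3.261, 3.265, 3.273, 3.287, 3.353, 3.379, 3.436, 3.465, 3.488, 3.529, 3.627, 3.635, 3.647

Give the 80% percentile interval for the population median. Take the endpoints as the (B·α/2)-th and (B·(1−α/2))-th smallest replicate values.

α = 0.20; lower rank = 20 × 0.100 = 2; upper rank = 20 × 0.900 = 18.
The 2nd smallest replicate is 3.108; the 18th is 3.627.

(3.108, 3.627)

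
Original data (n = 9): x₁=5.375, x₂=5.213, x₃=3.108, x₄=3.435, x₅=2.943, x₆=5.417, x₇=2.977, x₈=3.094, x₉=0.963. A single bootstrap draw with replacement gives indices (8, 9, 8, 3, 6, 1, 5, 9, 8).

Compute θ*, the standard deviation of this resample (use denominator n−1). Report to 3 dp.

θ* = 1.569

Resample values: 3.094, 0.963, 3.094, 3.108, 5.417, 5.375, 2.943, 0.963, 3.094.
Mean = 3.1168; sum of squared deviations = 19.6999
s² = 19.6999 / 8 = 2.4625
s = √2.4625 = 1.569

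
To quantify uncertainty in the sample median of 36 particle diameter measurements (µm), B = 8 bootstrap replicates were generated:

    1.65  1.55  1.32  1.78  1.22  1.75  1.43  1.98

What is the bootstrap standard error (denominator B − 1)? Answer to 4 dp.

Bootstrap SE is the standard deviation of the 8 replicate medians.
Mean of replicates: (1.65 + 1.55 + 1.32 + 1.78 + 1.22 + 1.75 + 1.43 + 1.98) / 8 = 12.68000 / 8 = 1.58500
Sum of squared deviations: (+0.06500)² + (−0.03500)² + (−0.26500)² + (+0.19500)² + (−0.36500)² + (+0.16500)² + (−0.15500)² + (+0.39500)² = 0.45420
Variance = 0.45420 / 7 = 0.06489
SE* = √0.06489

SE* = 0.2547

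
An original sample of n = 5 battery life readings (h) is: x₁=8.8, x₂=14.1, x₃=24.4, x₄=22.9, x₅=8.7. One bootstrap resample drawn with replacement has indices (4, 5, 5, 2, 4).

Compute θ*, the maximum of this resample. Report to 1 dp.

θ* = 22.9

Resample values: 22.9, 8.7, 8.7, 14.1, 22.9.
Maximum = 22.9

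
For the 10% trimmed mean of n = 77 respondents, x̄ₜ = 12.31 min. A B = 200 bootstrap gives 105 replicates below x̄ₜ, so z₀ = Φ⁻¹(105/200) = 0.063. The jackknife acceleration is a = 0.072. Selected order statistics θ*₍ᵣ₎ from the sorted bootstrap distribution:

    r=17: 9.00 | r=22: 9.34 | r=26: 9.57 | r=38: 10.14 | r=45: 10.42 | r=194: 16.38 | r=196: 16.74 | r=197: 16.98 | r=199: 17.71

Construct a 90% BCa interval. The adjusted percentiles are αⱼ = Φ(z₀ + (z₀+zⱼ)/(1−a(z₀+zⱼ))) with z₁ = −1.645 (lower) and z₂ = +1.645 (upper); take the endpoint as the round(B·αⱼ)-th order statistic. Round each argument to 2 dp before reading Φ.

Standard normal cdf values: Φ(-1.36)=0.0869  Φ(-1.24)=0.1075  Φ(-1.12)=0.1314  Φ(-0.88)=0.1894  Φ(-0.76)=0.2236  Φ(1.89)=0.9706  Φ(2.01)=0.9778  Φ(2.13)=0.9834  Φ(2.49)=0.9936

(9.00, 16.74)

Lower: z₀ + z₁ = 0.063 + (-1.645) = -1.582; 1 − a(z₀+z₁) = 1 − (0.072)(-1.582) = 1.1139; argument = 0.063 + (-1.582)/1.1139 = -1.3572 → -1.36.
α₁ = Φ(-1.36) = 0.0869; rank = round(200 × 0.0869) = 17; θ*₍17₎ = 9.00.
Upper: z₀ + z₂ = 1.708; 1 − a(z₀+z₂) = 0.8770; argument = 2.0105 → 2.01; α₂ = 0.9778; rank = 196; θ*₍196₎ = 16.74.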